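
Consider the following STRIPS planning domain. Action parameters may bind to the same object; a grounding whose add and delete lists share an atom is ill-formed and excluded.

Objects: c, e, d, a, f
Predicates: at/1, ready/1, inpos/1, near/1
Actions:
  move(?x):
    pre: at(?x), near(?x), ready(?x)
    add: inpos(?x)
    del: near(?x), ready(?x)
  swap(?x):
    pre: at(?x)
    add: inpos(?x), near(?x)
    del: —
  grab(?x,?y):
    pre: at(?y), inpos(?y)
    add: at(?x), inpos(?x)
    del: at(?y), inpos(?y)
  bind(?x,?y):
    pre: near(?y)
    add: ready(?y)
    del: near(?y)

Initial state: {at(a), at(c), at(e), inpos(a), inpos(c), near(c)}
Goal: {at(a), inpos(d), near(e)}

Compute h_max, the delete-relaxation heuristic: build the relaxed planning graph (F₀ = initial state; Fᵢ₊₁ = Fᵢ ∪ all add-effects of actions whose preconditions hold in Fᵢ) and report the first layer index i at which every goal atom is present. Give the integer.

1

F0 = init (6 atoms)
F1 = F0 ∪ {at(d), at(f), inpos(d), inpos(e), inpos(f), near(a), near(e), ready(c)}  (14 atoms)
goal ⊆ F1  ⇒  h_max = 1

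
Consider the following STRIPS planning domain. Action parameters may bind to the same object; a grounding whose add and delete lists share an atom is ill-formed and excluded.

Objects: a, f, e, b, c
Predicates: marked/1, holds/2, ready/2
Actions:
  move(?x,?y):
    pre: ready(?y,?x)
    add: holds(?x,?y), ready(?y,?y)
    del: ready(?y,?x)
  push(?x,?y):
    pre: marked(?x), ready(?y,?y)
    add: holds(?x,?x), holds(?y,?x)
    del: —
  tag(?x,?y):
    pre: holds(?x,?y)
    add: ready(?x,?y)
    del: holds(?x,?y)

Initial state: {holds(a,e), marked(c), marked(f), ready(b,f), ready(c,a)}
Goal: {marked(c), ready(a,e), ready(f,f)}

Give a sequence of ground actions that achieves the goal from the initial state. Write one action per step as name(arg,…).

move(a,c); push(f,c); tag(a,e); tag(f,f)

1. move(a,c)  →  {holds(a,c), holds(a,e), marked(c), marked(f), ready(b,f), ready(c,c)}
2. push(f,c)  →  {holds(a,c), holds(a,e), holds(c,f), holds(f,f), marked(c), marked(f), ready(b,f), ready(c,c)}
3. tag(a,e)  →  {holds(a,c), holds(c,f), holds(f,f), marked(c), marked(f), ready(a,e), ready(b,f), ready(c,c)}
4. tag(f,f)  →  {holds(a,c), holds(c,f), marked(c), marked(f), ready(a,e), ready(b,f), ready(c,c), ready(f,f)}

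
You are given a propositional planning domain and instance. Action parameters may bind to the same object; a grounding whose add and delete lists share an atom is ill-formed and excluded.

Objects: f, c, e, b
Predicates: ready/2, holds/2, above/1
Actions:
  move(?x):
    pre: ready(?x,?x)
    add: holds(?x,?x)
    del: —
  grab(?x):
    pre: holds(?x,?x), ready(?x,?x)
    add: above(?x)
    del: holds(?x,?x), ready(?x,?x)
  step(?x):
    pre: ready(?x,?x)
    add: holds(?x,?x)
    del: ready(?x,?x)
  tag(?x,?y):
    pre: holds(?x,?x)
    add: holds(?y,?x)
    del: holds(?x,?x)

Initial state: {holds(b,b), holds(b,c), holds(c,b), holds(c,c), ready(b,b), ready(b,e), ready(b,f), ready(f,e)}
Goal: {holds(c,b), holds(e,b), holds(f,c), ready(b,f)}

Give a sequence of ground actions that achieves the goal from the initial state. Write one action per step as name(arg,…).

tag(c,f); tag(b,e)

1. tag(c,f)  →  {holds(b,b), holds(b,c), holds(c,b), holds(f,c), ready(b,b), ready(b,e), ready(b,f), ready(f,e)}
2. tag(b,e)  →  {holds(b,c), holds(c,b), holds(e,b), holds(f,c), ready(b,b), ready(b,e), ready(b,f), ready(f,e)}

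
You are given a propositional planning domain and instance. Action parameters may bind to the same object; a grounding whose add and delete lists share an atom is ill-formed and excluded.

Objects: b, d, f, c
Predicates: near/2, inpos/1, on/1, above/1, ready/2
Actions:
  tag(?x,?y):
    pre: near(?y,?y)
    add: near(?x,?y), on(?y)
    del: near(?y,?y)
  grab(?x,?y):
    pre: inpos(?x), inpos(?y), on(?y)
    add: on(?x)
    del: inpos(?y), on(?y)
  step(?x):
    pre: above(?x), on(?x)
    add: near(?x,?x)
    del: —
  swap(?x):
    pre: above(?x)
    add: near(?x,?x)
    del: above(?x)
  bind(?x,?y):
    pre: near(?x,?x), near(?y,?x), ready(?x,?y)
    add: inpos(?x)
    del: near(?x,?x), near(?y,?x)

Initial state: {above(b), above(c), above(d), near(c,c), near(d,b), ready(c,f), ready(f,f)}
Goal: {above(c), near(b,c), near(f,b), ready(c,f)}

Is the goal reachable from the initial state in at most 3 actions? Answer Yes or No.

1. tag(b,c)  →  {above(b), above(c), above(d), near(b,c), near(d,b), on(c), ready(c,f), ready(f,f)}
2. swap(b)  →  {above(c), above(d), near(b,b), near(b,c), near(d,b), on(c), ready(c,f), ready(f,f)}
3. tag(f,b)  →  {above(c), above(d), near(b,c), near(d,b), near(f,b), on(b), on(c), ready(c,f), ready(f,f)}
optimal plan length = 3; 3 ≤ 3

Yes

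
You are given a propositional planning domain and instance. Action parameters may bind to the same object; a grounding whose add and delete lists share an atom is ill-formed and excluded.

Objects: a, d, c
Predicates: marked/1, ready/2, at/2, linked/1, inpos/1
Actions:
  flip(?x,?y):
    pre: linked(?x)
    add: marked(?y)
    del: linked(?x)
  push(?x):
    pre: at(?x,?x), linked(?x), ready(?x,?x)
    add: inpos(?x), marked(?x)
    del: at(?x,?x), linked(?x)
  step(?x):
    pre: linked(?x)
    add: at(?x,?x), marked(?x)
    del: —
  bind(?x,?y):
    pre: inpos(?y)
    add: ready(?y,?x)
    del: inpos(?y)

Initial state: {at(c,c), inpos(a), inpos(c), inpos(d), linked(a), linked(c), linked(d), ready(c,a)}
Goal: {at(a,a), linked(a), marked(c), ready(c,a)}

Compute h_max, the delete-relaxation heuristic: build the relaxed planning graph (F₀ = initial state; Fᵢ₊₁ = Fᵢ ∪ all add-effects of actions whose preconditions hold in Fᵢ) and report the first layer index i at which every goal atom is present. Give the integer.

F0 = init (8 atoms)
F1 = F0 ∪ {at(a,a), at(d,d), marked(a), marked(c), marked(d), ready(a,a), ready(a,c), ready(a,d), ready(c,c), ready(c,d), ready(d,a), ready(d,c), ready(d,d)}  (21 atoms)
goal ⊆ F1  ⇒  h_max = 1

1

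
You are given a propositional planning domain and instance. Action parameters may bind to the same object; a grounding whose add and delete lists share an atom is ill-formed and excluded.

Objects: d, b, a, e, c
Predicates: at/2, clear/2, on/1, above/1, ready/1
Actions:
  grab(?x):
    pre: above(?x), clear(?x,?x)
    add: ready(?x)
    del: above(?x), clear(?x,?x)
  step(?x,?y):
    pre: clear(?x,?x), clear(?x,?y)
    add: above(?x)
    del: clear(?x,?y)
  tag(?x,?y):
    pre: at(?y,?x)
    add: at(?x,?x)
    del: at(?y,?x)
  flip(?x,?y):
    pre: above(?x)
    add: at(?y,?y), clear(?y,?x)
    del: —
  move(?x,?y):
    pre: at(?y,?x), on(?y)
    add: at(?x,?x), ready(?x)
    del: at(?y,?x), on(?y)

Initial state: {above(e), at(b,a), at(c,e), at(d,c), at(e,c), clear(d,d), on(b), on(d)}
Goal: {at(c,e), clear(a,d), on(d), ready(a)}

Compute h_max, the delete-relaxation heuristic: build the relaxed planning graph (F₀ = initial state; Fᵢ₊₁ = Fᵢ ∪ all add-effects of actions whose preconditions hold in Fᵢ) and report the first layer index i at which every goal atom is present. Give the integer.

2

F0 = init (8 atoms)
F1 = F0 ∪ {above(d), at(a,a), at(b,b), at(c,c), at(d,d), at(e,e), clear(a,e), clear(b,e), clear(c,e), clear(d,e), clear(e,e), ready(a), ready(c)}  (21 atoms)
F2 = F1 ∪ {clear(a,d), clear(b,d), clear(c,d), clear(e,d), ready(d), ready(e)}  (27 atoms)
goal ⊆ F2  ⇒  h_max = 2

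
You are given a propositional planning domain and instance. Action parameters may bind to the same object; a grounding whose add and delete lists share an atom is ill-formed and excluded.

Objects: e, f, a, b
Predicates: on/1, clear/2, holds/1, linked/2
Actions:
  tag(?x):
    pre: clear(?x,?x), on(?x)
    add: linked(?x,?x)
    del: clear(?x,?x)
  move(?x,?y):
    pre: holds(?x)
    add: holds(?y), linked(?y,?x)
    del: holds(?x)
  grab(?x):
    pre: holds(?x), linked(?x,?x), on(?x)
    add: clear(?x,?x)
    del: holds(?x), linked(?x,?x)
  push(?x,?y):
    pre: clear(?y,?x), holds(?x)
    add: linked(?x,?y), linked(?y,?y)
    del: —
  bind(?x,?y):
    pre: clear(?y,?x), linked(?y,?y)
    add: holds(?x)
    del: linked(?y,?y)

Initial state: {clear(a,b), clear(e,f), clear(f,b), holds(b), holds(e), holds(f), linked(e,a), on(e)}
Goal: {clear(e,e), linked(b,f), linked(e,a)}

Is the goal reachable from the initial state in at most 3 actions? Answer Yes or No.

1. push(f,e)  →  {clear(a,b), clear(e,f), clear(f,b), holds(b), holds(e), holds(f), linked(e,a), linked(e,e), linked(f,e), on(e)}
2. move(f,b)  →  {clear(a,b), clear(e,f), clear(f,b), holds(b), holds(e), linked(b,f), linked(e,a), linked(e,e), linked(f,e), on(e)}
3. grab(e)  →  {clear(a,b), clear(e,e), clear(e,f), clear(f,b), holds(b), linked(b,f), linked(e,a), linked(f,e), on(e)}
optimal plan length = 3; 3 ≤ 3

Yes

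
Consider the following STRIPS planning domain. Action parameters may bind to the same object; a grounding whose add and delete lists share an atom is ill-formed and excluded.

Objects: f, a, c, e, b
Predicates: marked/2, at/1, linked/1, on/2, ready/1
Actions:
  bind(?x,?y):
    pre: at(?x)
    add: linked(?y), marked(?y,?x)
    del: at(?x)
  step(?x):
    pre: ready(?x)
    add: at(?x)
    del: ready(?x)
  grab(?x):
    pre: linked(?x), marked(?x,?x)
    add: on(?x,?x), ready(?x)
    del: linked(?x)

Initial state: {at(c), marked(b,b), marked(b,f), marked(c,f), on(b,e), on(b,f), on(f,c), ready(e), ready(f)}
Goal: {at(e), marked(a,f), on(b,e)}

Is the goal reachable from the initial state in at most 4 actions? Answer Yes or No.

Yes

1. step(f)  →  {at(c), at(f), marked(b,b), marked(b,f), marked(c,f), on(b,e), on(b,f), on(f,c), ready(e)}
2. bind(f,a)  →  {at(c), linked(a), marked(a,f), marked(b,b), marked(b,f), marked(c,f), on(b,e), on(b,f), on(f,c), ready(e)}
3. step(e)  →  {at(c), at(e), linked(a), marked(a,f), marked(b,b), marked(b,f), marked(c,f), on(b,e), on(b,f), on(f,c)}
optimal plan length = 3; 3 ≤ 4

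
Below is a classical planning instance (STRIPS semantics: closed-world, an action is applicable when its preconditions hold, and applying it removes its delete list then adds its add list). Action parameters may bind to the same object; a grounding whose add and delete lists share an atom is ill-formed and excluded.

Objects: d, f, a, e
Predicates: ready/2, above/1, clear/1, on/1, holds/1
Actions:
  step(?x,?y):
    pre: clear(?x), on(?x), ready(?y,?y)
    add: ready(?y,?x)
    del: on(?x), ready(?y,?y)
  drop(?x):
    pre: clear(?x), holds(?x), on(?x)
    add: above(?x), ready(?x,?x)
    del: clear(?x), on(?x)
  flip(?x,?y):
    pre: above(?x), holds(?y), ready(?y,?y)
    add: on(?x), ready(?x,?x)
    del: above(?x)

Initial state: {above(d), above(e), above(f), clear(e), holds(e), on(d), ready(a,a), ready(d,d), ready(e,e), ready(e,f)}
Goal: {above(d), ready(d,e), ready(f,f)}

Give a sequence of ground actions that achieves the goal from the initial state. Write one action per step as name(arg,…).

1. flip(f,e)  →  {above(d), above(e), clear(e), holds(e), on(d), on(f), ready(a,a), ready(d,d), ready(e,e), ready(e,f), ready(f,f)}
2. flip(e,e)  →  {above(d), clear(e), holds(e), on(d), on(e), on(f), ready(a,a), ready(d,d), ready(e,e), ready(e,f), ready(f,f)}
3. step(e,d)  →  {above(d), clear(e), holds(e), on(d), on(f), ready(a,a), ready(d,e), ready(e,e), ready(e,f), ready(f,f)}

flip(f,e); flip(e,e); step(e,d)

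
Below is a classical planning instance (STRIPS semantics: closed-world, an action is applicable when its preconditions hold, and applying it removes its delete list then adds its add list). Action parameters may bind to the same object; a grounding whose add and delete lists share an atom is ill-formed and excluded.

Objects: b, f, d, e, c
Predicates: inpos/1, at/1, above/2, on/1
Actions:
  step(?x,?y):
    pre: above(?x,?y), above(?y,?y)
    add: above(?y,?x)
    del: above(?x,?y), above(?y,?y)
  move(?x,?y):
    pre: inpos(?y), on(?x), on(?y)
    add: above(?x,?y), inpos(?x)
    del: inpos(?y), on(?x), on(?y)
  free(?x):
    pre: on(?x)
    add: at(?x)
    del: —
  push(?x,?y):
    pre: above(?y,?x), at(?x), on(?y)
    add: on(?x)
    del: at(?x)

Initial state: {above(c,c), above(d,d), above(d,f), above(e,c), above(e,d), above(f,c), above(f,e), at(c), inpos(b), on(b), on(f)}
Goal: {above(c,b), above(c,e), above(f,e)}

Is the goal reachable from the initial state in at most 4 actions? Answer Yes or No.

Yes

1. step(e,c)  →  {above(c,e), above(d,d), above(d,f), above(e,d), above(f,c), above(f,e), at(c), inpos(b), on(b), on(f)}
2. push(c,f)  →  {above(c,e), above(d,d), above(d,f), above(e,d), above(f,c), above(f,e), inpos(b), on(b), on(c), on(f)}
3. move(c,b)  →  {above(c,b), above(c,e), above(d,d), above(d,f), above(e,d), above(f,c), above(f,e), inpos(c), on(f)}
optimal plan length = 3; 3 ≤ 4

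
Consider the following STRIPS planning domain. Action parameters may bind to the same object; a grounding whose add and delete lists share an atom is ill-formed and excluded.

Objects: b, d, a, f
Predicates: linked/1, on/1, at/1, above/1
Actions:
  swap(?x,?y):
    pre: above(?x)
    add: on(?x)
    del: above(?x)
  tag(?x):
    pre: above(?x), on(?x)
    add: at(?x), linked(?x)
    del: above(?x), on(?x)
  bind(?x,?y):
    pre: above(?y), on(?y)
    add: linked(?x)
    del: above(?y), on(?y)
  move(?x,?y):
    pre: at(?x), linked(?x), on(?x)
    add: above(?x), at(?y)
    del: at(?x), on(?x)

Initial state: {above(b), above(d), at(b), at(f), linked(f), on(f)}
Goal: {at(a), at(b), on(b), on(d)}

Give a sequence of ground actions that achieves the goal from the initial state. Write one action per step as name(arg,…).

1. swap(b,b)  →  {above(d), at(b), at(f), linked(f), on(b), on(f)}
2. swap(d,b)  →  {at(b), at(f), linked(f), on(b), on(d), on(f)}
3. move(f,a)  →  {above(f), at(a), at(b), linked(f), on(b), on(d)}

swap(b,b); swap(d,b); move(f,a)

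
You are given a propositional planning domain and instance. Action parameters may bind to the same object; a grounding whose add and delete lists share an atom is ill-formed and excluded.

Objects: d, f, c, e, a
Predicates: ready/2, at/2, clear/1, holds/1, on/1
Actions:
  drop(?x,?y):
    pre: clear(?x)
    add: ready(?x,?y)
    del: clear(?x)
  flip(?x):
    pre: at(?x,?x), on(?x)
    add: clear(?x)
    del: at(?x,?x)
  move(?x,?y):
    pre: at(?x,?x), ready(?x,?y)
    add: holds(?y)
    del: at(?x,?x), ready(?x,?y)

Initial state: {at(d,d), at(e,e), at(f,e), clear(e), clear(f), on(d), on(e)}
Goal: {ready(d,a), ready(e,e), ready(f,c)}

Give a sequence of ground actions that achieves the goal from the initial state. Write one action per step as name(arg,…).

drop(f,c); drop(e,e); flip(d); drop(d,a)

1. drop(f,c)  →  {at(d,d), at(e,e), at(f,e), clear(e), on(d), on(e), ready(f,c)}
2. drop(e,e)  →  {at(d,d), at(e,e), at(f,e), on(d), on(e), ready(e,e), ready(f,c)}
3. flip(d)  →  {at(e,e), at(f,e), clear(d), on(d), on(e), ready(e,e), ready(f,c)}
4. drop(d,a)  →  {at(e,e), at(f,e), on(d), on(e), ready(d,a), ready(e,e), ready(f,c)}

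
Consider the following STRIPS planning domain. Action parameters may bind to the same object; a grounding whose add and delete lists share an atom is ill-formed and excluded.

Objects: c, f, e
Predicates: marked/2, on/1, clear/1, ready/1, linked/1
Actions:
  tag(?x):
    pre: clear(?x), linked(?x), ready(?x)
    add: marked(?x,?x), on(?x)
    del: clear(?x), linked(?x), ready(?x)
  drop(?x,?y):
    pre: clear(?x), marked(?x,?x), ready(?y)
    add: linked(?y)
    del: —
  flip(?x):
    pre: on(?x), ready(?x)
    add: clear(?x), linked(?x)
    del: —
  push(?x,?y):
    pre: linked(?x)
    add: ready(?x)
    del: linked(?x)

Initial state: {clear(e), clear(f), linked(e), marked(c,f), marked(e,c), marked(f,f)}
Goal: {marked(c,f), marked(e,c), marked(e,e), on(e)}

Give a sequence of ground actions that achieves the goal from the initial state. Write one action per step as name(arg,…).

1. push(e,c)  →  {clear(e), clear(f), marked(c,f), marked(e,c), marked(f,f), ready(e)}
2. drop(f,e)  →  {clear(e), clear(f), linked(e), marked(c,f), marked(e,c), marked(f,f), ready(e)}
3. tag(e)  →  {clear(f), marked(c,f), marked(e,c), marked(e,e), marked(f,f), on(e)}

push(e,c); drop(f,e); tag(e)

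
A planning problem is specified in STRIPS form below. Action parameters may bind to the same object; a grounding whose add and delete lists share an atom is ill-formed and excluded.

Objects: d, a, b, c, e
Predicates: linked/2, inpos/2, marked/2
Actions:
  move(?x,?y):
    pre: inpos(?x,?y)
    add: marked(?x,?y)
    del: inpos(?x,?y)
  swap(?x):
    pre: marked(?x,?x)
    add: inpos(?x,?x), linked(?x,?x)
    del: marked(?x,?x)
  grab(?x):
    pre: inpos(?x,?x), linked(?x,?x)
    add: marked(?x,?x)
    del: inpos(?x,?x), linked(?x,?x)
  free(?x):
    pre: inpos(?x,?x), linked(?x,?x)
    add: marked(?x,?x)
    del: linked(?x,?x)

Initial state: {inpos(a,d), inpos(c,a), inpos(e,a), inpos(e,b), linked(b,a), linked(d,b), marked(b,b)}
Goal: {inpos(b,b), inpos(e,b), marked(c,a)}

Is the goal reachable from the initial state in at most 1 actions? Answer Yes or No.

No

1. move(c,a)  →  {inpos(a,d), inpos(e,a), inpos(e,b), linked(b,a), linked(d,b), marked(b,b), marked(c,a)}
2. swap(b)  →  {inpos(a,d), inpos(b,b), inpos(e,a), inpos(e,b), linked(b,a), linked(b,b), linked(d,b), marked(c,a)}
optimal plan length = 2; 2 > 1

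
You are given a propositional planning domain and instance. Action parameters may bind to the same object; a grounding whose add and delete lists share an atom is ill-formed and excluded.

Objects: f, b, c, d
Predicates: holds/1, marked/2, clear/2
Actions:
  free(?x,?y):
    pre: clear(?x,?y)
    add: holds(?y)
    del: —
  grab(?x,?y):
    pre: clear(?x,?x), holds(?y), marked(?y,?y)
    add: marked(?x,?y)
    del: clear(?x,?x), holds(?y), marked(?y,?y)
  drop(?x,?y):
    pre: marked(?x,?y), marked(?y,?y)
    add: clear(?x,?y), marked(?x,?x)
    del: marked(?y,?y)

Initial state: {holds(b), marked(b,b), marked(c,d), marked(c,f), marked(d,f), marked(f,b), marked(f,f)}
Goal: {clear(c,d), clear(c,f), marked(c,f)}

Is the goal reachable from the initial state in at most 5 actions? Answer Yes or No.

Yes

1. drop(c,f)  →  {clear(c,f), holds(b), marked(b,b), marked(c,c), marked(c,d), marked(c,f), marked(d,f), marked(f,b)}
2. drop(f,b)  →  {clear(c,f), clear(f,b), holds(b), marked(c,c), marked(c,d), marked(c,f), marked(d,f), marked(f,b), marked(f,f)}
3. drop(d,f)  →  {clear(c,f), clear(d,f), clear(f,b), holds(b), marked(c,c), marked(c,d), marked(c,f), marked(d,d), marked(d,f), marked(f,b)}
4. drop(c,d)  →  {clear(c,d), clear(c,f), clear(d,f), clear(f,b), holds(b), marked(c,c), marked(c,d), marked(c,f), marked(d,f), marked(f,b)}
optimal plan length = 4; 4 ≤ 5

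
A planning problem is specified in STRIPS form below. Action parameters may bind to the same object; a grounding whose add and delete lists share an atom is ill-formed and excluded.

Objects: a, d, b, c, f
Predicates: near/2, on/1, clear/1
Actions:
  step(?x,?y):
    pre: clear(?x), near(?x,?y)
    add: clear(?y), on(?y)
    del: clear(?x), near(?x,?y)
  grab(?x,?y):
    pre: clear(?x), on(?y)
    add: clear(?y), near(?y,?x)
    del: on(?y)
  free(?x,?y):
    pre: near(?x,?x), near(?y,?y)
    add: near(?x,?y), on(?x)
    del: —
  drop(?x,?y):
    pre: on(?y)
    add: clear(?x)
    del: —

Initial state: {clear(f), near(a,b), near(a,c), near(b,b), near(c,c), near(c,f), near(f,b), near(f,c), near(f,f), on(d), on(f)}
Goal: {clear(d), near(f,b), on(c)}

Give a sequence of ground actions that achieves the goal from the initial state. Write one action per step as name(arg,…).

step(f,c); grab(c,d)

1. step(f,c)  →  {clear(c), near(a,b), near(a,c), near(b,b), near(c,c), near(c,f), near(f,b), near(f,f), on(c), on(d), on(f)}
2. grab(c,d)  →  {clear(c), clear(d), near(a,b), near(a,c), near(b,b), near(c,c), near(c,f), near(d,c), near(f,b), near(f,f), on(c), on(f)}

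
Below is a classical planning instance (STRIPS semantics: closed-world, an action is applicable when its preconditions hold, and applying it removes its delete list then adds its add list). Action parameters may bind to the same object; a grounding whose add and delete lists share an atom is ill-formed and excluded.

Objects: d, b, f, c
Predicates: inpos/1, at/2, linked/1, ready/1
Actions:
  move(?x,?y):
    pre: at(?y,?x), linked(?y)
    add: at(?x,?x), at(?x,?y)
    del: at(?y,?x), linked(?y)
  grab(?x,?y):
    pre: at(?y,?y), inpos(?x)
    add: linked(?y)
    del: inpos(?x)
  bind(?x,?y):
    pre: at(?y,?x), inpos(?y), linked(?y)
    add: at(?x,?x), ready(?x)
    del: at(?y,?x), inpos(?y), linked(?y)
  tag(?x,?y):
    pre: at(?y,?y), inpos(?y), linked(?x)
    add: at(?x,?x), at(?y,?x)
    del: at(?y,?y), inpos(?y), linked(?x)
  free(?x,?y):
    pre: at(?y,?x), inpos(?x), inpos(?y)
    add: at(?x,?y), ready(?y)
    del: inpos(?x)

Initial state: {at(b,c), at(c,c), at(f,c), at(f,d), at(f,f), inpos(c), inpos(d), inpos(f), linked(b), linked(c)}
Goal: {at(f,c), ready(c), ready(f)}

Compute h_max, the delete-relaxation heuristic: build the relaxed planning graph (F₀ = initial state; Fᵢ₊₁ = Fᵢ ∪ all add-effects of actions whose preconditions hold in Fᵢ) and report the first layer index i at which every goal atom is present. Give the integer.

1

F0 = init (10 atoms)
F1 = F0 ∪ {at(b,b), at(c,b), at(c,f), at(d,f), at(f,b), linked(f), ready(c), ready(f)}  (18 atoms)
goal ⊆ F1  ⇒  h_max = 1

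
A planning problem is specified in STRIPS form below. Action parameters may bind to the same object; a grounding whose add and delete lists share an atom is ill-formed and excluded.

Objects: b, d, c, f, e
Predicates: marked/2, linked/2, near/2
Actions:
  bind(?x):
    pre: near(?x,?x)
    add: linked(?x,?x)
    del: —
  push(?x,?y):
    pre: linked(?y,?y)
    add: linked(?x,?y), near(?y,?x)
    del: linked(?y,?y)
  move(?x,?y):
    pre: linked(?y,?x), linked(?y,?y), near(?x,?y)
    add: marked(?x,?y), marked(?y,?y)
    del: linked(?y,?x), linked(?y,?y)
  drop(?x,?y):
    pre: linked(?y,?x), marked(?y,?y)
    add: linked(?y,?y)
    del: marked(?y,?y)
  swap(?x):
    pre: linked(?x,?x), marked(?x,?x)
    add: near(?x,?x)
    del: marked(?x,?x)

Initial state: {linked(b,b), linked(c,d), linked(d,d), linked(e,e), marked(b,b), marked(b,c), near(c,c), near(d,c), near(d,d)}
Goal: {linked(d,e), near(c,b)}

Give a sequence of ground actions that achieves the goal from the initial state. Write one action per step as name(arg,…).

bind(c); push(b,c); push(d,e)

1. bind(c)  →  {linked(b,b), linked(c,c), linked(c,d), linked(d,d), linked(e,e), marked(b,b), marked(b,c), near(c,c), near(d,c), near(d,d)}
2. push(b,c)  →  {linked(b,b), linked(b,c), linked(c,d), linked(d,d), linked(e,e), marked(b,b), marked(b,c), near(c,b), near(c,c), near(d,c), near(d,d)}
3. push(d,e)  →  {linked(b,b), linked(b,c), linked(c,d), linked(d,d), linked(d,e), marked(b,b), marked(b,c), near(c,b), near(c,c), near(d,c), near(d,d), near(e,d)}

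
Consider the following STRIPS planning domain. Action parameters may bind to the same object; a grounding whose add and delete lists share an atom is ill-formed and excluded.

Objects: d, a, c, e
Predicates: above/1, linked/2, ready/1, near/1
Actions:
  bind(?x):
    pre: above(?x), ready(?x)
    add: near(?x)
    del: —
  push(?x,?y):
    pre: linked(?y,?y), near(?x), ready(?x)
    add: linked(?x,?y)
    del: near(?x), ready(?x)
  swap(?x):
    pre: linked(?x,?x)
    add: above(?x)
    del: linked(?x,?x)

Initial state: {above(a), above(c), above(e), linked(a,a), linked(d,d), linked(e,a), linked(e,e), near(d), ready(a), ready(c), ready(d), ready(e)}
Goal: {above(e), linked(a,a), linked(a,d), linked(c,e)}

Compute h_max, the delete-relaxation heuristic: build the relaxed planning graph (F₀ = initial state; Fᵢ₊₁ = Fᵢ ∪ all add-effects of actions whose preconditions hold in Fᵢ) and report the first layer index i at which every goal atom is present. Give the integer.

2

F0 = init (12 atoms)
F1 = F0 ∪ {above(d), linked(d,a), linked(d,e), near(a), near(c), near(e)}  (18 atoms)
F2 = F1 ∪ {linked(a,d), linked(a,e), linked(c,a), linked(c,d), linked(c,e), linked(e,d)}  (24 atoms)
goal ⊆ F2  ⇒  h_max = 2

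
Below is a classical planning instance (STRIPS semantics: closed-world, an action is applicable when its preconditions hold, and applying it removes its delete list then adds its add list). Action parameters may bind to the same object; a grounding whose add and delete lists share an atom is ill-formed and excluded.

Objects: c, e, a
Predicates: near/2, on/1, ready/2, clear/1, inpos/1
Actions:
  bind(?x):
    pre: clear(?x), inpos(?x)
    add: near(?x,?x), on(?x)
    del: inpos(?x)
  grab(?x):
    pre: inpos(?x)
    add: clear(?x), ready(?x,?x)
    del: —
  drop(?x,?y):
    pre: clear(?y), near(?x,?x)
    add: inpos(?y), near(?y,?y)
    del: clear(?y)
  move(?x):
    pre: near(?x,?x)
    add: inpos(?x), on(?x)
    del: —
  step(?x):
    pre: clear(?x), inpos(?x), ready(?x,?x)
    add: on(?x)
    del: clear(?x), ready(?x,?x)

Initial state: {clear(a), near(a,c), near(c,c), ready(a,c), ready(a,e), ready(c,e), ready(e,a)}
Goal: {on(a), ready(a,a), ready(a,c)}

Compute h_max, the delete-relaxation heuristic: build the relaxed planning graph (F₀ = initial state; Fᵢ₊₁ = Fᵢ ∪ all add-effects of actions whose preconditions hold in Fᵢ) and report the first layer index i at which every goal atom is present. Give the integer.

2

F0 = init (7 atoms)
F1 = F0 ∪ {inpos(a), inpos(c), near(a,a), on(c)}  (11 atoms)
F2 = F1 ∪ {clear(c), on(a), ready(a,a), ready(c,c)}  (15 atoms)
goal ⊆ F2  ⇒  h_max = 2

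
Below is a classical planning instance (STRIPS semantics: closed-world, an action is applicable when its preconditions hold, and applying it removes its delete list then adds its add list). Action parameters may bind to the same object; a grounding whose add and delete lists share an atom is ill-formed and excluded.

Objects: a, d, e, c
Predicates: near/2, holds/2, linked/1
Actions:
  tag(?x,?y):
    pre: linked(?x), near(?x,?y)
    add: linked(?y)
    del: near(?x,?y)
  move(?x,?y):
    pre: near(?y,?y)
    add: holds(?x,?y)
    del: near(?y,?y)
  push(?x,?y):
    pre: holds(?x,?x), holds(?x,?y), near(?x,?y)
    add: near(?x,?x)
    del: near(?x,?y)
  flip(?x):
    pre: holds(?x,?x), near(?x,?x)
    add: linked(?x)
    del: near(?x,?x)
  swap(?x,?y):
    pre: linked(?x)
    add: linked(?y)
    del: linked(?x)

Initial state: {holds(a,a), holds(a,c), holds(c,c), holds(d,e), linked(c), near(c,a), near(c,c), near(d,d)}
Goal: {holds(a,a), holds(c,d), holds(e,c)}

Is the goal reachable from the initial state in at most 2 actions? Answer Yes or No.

Yes

1. move(e,c)  →  {holds(a,a), holds(a,c), holds(c,c), holds(d,e), holds(e,c), linked(c), near(c,a), near(d,d)}
2. move(c,d)  →  {holds(a,a), holds(a,c), holds(c,c), holds(c,d), holds(d,e), holds(e,c), linked(c), near(c,a)}
optimal plan length = 2; 2 ≤ 2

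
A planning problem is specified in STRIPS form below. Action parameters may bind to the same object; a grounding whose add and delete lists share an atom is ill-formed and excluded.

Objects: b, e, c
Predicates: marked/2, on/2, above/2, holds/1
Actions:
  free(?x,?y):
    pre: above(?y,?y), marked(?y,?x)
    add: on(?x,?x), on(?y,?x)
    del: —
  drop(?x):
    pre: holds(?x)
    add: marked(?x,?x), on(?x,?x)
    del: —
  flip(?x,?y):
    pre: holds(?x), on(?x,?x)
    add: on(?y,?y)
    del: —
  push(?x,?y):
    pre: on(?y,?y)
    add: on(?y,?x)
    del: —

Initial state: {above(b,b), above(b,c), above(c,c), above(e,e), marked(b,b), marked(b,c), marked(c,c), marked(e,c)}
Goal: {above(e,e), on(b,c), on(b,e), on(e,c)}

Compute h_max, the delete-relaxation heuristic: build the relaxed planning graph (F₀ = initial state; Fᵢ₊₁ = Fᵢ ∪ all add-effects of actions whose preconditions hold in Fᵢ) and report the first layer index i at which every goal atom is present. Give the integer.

F0 = init (8 atoms)
F1 = F0 ∪ {on(b,b), on(b,c), on(c,c), on(e,c)}  (12 atoms)
F2 = F1 ∪ {on(b,e), on(c,b), on(c,e)}  (15 atoms)
goal ⊆ F2  ⇒  h_max = 2

2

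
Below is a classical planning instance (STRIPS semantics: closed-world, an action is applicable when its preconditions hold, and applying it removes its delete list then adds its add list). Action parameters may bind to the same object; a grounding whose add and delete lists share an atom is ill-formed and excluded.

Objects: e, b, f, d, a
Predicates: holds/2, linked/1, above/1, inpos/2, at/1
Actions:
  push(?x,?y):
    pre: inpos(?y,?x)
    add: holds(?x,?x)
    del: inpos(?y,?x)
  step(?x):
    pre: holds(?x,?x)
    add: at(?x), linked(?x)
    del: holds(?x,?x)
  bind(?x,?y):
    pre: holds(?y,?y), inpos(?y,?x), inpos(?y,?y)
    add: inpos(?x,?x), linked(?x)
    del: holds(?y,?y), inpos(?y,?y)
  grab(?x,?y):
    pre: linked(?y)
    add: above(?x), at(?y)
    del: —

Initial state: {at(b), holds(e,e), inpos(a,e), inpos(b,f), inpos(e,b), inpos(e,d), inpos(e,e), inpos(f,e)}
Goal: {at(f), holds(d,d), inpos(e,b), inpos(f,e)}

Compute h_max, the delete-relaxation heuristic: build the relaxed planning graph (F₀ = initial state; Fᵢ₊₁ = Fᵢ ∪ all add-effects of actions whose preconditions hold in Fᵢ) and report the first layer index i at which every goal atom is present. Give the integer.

F0 = init (8 atoms)
F1 = F0 ∪ {at(e), holds(b,b), holds(d,d), holds(f,f), inpos(b,b), inpos(d,d), linked(b), linked(d), linked(e)}  (17 atoms)
F2 = F1 ∪ {above(a), above(b), above(d), above(e), above(f), at(d), at(f), inpos(f,f), linked(f)}  (26 atoms)
goal ⊆ F2  ⇒  h_max = 2

2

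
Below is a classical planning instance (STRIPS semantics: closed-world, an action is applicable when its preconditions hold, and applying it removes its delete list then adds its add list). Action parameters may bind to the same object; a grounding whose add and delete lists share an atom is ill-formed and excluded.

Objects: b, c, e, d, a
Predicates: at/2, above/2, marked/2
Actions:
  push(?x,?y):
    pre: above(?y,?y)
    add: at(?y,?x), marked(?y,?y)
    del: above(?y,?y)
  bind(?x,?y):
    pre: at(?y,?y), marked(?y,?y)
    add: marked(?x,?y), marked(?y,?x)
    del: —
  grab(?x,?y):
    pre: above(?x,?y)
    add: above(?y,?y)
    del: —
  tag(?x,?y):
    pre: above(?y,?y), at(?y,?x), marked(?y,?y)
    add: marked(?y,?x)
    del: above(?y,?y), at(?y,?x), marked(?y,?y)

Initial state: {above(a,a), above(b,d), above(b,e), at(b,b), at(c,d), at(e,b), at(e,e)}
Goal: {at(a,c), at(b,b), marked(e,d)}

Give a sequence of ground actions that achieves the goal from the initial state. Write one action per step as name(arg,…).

1. push(c,a)  →  {above(b,d), above(b,e), at(a,c), at(b,b), at(c,d), at(e,b), at(e,e), marked(a,a)}
2. grab(b,e)  →  {above(b,d), above(b,e), above(e,e), at(a,c), at(b,b), at(c,d), at(e,b), at(e,e), marked(a,a)}
3. push(b,e)  →  {above(b,d), above(b,e), at(a,c), at(b,b), at(c,d), at(e,b), at(e,e), marked(a,a), marked(e,e)}
4. bind(d,e)  →  {above(b,d), above(b,e), at(a,c), at(b,b), at(c,d), at(e,b), at(e,e), marked(a,a), marked(d,e), marked(e,d), marked(e,e)}

push(c,a); grab(b,e); push(b,e); bind(d,e)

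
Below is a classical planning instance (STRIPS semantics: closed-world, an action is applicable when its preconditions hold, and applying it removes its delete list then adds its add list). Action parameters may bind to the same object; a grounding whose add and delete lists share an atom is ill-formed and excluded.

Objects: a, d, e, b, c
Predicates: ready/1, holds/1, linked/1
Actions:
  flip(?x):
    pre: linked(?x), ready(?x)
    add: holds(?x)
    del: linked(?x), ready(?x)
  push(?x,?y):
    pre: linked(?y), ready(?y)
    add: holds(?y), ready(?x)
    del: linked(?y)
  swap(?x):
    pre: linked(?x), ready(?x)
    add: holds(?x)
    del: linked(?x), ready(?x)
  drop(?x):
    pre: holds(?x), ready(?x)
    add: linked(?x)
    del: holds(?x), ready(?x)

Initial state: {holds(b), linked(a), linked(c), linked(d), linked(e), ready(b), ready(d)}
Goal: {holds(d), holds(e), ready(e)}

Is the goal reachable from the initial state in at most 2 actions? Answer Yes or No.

Yes

1. push(e,d)  →  {holds(b), holds(d), linked(a), linked(c), linked(e), ready(b), ready(d), ready(e)}
2. push(a,e)  →  {holds(b), holds(d), holds(e), linked(a), linked(c), ready(a), ready(b), ready(d), ready(e)}
optimal plan length = 2; 2 ≤ 2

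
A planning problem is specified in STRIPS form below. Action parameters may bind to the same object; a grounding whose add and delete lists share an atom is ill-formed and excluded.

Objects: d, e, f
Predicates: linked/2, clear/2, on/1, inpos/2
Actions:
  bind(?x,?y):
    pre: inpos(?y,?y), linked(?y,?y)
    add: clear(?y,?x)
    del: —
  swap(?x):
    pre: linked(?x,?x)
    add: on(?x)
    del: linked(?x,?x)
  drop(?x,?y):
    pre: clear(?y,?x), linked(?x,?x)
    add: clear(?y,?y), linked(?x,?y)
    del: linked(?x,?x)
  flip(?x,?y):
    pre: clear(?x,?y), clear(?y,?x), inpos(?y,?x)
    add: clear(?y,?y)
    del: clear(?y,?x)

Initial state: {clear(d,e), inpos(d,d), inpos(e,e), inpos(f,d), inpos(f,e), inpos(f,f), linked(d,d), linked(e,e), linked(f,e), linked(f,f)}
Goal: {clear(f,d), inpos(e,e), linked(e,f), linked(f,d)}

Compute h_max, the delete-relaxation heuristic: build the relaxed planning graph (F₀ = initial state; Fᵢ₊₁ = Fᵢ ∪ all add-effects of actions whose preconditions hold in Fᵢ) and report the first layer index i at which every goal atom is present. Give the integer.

F0 = init (10 atoms)
F1 = F0 ∪ {clear(d,d), clear(d,f), clear(e,d), clear(e,e), clear(e,f), clear(f,d), clear(f,e), clear(f,f), linked(e,d), on(d), on(e), on(f)}  (22 atoms)
F2 = F1 ∪ {linked(d,e), linked(d,f), linked(e,f), linked(f,d)}  (26 atoms)
goal ⊆ F2  ⇒  h_max = 2

2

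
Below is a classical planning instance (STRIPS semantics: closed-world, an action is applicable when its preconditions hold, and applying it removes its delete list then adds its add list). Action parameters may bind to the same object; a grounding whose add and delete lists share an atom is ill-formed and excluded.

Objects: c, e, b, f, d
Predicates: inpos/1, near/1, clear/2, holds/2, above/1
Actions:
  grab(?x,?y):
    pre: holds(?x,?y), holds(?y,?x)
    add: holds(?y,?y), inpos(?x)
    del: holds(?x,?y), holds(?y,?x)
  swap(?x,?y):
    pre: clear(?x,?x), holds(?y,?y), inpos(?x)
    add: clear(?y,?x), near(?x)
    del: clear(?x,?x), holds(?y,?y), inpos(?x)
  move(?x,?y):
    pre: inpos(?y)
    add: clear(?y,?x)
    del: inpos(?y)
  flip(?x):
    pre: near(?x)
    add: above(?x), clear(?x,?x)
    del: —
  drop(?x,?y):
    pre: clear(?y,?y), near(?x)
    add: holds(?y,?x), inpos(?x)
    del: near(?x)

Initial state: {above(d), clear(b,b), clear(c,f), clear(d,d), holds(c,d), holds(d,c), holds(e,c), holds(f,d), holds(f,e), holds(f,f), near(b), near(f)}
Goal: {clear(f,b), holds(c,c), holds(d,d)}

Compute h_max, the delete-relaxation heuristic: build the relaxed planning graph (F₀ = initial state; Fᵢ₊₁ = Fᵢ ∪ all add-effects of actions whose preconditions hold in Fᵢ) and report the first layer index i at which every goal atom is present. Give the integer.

2

F0 = init (12 atoms)
F1 = F0 ∪ {above(b), above(f), clear(f,f), holds(b,b), holds(b,f), holds(c,c), holds(d,b), holds(d,d), holds(d,f), inpos(b), inpos(c), inpos(d), inpos(f)}  (25 atoms)
F2 = F1 ∪ {clear(b,c), clear(b,d), clear(b,e), clear(b,f), clear(c,b), clear(c,c), clear(c,d), clear(c,e), clear(d,b), clear(d,c), clear(d,e), clear(d,f), clear(f,b), clear(f,c), clear(f,d), clear(f,e), holds(f,b), near(d)}  (43 atoms)
goal ⊆ F2  ⇒  h_max = 2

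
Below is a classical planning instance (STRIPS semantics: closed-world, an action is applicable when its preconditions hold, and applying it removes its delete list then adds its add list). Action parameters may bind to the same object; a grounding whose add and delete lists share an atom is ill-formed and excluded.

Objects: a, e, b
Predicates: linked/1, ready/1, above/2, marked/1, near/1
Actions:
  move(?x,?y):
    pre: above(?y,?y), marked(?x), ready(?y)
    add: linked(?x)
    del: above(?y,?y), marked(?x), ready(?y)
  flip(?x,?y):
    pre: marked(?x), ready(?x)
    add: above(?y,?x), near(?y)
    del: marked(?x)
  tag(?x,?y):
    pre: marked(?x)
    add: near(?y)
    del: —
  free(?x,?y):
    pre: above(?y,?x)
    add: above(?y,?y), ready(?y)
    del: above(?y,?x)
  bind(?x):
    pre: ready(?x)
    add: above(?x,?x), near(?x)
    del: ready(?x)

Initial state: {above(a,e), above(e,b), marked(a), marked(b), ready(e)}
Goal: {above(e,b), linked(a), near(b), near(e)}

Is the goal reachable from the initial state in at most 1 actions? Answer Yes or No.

No

1. tag(a,e)  →  {above(a,e), above(e,b), marked(a), marked(b), near(e), ready(e)}
2. tag(a,b)  →  {above(a,e), above(e,b), marked(a), marked(b), near(b), near(e), ready(e)}
3. free(e,a)  →  {above(a,a), above(e,b), marked(a), marked(b), near(b), near(e), ready(a), ready(e)}
4. move(a,a)  →  {above(e,b), linked(a), marked(b), near(b), near(e), ready(e)}
optimal plan length = 4; 4 > 1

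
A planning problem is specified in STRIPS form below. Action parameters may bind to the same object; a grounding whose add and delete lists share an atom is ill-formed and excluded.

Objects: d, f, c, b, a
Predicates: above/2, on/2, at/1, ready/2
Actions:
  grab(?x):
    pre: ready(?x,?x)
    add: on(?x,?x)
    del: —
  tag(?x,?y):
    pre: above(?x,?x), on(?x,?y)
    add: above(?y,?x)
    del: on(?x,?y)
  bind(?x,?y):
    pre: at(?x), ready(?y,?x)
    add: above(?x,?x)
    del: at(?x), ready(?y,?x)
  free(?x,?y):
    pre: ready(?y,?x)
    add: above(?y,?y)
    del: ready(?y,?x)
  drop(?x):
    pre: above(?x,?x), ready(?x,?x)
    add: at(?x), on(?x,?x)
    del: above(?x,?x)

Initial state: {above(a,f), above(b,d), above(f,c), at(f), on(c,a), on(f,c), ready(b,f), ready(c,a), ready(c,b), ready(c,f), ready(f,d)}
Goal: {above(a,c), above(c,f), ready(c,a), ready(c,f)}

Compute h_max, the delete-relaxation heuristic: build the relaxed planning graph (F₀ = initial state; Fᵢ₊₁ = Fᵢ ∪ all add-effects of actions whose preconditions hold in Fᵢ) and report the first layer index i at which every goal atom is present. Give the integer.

2

F0 = init (11 atoms)
F1 = F0 ∪ {above(b,b), above(c,c), above(f,f)}  (14 atoms)
F2 = F1 ∪ {above(a,c), above(c,f)}  (16 atoms)
goal ⊆ F2  ⇒  h_max = 2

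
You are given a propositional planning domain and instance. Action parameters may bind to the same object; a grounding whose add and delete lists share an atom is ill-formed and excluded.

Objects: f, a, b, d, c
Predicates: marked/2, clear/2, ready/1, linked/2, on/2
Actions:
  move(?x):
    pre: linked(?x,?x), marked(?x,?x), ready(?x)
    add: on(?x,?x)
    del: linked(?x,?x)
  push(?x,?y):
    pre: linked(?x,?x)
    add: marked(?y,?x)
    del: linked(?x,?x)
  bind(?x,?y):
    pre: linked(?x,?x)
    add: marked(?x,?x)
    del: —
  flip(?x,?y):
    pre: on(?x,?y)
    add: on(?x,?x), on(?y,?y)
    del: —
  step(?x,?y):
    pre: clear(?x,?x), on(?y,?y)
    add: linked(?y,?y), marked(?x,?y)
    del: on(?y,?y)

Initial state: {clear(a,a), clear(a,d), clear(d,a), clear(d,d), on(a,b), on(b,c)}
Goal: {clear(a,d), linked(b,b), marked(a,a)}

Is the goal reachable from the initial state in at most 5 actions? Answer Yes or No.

Yes

1. flip(a,b)  →  {clear(a,a), clear(a,d), clear(d,a), clear(d,d), on(a,a), on(a,b), on(b,b), on(b,c)}
2. step(a,a)  →  {clear(a,a), clear(a,d), clear(d,a), clear(d,d), linked(a,a), marked(a,a), on(a,b), on(b,b), on(b,c)}
3. step(a,b)  →  {clear(a,a), clear(a,d), clear(d,a), clear(d,d), linked(a,a), linked(b,b), marked(a,a), marked(a,b), on(a,b), on(b,c)}
optimal plan length = 3; 3 ≤ 5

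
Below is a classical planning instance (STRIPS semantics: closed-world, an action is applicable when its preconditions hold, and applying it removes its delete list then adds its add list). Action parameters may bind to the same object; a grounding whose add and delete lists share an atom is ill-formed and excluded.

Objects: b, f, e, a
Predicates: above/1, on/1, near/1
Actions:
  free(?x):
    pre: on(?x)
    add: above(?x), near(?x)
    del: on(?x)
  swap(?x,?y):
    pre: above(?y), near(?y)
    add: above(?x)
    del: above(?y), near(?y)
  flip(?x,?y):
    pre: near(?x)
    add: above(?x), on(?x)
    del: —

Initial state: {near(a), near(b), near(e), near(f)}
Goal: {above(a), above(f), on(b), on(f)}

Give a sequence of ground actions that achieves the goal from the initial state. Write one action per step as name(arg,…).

flip(b,b); swap(a,b); flip(f,b)

1. flip(b,b)  →  {above(b), near(a), near(b), near(e), near(f), on(b)}
2. swap(a,b)  →  {above(a), near(a), near(e), near(f), on(b)}
3. flip(f,b)  →  {above(a), above(f), near(a), near(e), near(f), on(b), on(f)}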